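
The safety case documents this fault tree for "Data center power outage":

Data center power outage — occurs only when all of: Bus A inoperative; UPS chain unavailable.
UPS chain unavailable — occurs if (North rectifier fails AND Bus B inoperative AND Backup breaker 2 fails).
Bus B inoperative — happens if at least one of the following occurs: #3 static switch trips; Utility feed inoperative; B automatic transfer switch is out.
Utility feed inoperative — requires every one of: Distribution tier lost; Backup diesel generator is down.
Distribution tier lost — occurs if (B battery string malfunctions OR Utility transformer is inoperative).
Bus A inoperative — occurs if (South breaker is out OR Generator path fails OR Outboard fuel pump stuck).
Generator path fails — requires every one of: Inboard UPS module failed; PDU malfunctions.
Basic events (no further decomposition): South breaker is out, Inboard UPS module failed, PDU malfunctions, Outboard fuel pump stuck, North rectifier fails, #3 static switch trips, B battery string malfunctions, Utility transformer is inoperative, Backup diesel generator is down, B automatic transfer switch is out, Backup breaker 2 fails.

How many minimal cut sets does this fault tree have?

Generator path fails [AND]: one cut set from each child combined → 1 × 1 = 1 cut set(s).
Bus A inoperative [OR]: union of children's cut sets → 3 cut set(s).
Distribution tier lost [OR]: union of children's cut sets → 2 cut set(s).
Utility feed inoperative [AND]: one cut set from each child combined → 2 × 1 = 2 cut set(s).
Bus B inoperative [OR]: union of children's cut sets → 4 cut set(s).
UPS chain unavailable [AND]: one cut set from each child combined → 1 × 4 × 1 = 4 cut set(s).
Data center power outage [AND]: one cut set from each child combined → 3 × 4 = 12 cut set(s).

12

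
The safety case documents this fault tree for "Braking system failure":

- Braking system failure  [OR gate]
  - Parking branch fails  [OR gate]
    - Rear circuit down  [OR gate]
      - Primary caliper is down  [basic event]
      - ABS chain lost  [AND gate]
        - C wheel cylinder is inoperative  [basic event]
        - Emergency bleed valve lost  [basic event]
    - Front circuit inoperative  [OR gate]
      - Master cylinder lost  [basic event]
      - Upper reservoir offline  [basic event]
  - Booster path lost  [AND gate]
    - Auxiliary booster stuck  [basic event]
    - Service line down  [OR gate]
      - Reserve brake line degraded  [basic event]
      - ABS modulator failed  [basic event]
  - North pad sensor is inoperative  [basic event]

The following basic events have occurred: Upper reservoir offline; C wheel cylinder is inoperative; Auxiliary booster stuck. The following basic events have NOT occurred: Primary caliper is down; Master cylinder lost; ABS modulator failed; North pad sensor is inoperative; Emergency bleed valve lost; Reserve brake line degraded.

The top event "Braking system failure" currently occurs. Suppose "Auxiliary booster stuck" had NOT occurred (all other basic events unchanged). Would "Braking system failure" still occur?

Yes

Counterfactual: set "Auxiliary booster stuck" to not occurred.
ABS chain lost [AND]: C wheel cylinder is inoperative=occurs, Emergency bleed valve lost=not → not all inputs occur → does not occur.
Rear circuit down [OR]: Primary caliper is down=not, ABS chain lost=not → no input occurs → does not occur.
Front circuit inoperative [OR]: Master cylinder lost=not, Upper reservoir offline=occurs → at least one input occurs → occurs.
Parking branch fails [OR]: Rear circuit down=not, Front circuit inoperative=occurs → at least one input occurs → occurs.
Service line down [OR]: Reserve brake line degraded=not, ABS modulator failed=not → no input occurs → does not occur.
Booster path lost [AND]: Auxiliary booster stuck=not, Service line down=not → not all inputs occur → does not occur.
Braking system failure [OR]: Parking branch fails=occurs, Booster path lost=not, North pad sensor is inoperative=not → at least one input occurs → occurs.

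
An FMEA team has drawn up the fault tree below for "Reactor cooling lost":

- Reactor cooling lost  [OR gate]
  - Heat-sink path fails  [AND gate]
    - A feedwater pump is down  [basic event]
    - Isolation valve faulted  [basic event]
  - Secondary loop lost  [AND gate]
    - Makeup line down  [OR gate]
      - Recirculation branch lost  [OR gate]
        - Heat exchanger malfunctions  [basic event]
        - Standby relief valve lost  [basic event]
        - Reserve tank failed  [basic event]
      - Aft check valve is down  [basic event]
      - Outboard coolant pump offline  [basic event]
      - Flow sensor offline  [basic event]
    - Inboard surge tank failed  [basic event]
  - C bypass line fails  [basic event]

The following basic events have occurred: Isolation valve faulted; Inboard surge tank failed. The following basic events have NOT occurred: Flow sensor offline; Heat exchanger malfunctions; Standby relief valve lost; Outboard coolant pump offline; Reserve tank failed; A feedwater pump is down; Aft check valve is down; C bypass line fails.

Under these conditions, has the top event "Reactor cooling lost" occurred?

Heat-sink path fails [AND]: A feedwater pump is down=not, Isolation valve faulted=occurs → not all inputs occur → does not occur.
Recirculation branch lost [OR]: Heat exchanger malfunctions=not, Standby relief valve lost=not, Reserve tank failed=not → no input occurs → does not occur.
Makeup line down [OR]: Recirculation branch lost=not, Aft check valve is down=not, Outboard coolant pump offline=not, Flow sensor offline=not → no input occurs → does not occur.
Secondary loop lost [AND]: Makeup line down=not, Inboard surge tank failed=occurs → not all inputs occur → does not occur.
Reactor cooling lost [OR]: Heat-sink path fails=not, Secondary loop lost=not, C bypass line fails=not → no input occurs → does not occur.

No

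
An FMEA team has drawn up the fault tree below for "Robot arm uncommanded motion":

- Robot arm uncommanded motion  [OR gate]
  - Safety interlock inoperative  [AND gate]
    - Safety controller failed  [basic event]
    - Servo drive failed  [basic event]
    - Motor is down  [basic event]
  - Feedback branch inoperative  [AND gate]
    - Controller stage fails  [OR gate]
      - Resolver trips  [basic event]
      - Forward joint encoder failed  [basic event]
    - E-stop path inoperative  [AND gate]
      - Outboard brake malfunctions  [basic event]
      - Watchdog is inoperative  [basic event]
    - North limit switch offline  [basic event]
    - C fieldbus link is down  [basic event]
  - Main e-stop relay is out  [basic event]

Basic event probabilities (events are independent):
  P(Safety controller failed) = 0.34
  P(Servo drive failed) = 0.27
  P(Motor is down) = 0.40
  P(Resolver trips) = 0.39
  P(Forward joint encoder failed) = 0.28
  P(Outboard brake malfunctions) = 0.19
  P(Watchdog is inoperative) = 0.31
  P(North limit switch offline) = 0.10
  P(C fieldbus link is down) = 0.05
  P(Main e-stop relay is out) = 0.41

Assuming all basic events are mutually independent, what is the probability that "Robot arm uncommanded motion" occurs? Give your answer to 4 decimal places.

P(Safety interlock inoperative) [AND] = 0.34 × 0.27 × 0.40 = 0.036720
P(Controller stage fails) [OR] = 1 − (1−0.39) × (1−0.28) = 0.560800
P(E-stop path inoperative) [AND] = 0.19 × 0.31 = 0.058900
P(Feedback branch inoperative) [AND] = 0.560800 × 0.058900 × 0.10 × 0.05 = 0.000165
P(Robot arm uncommanded motion) [OR] = 1 − (1−0.036720) × (1−0.000165) × (1−0.41) = 0.431759
Rounded to 4 decimal places: P(Robot arm uncommanded motion) ≈ 0.4318.

0.4318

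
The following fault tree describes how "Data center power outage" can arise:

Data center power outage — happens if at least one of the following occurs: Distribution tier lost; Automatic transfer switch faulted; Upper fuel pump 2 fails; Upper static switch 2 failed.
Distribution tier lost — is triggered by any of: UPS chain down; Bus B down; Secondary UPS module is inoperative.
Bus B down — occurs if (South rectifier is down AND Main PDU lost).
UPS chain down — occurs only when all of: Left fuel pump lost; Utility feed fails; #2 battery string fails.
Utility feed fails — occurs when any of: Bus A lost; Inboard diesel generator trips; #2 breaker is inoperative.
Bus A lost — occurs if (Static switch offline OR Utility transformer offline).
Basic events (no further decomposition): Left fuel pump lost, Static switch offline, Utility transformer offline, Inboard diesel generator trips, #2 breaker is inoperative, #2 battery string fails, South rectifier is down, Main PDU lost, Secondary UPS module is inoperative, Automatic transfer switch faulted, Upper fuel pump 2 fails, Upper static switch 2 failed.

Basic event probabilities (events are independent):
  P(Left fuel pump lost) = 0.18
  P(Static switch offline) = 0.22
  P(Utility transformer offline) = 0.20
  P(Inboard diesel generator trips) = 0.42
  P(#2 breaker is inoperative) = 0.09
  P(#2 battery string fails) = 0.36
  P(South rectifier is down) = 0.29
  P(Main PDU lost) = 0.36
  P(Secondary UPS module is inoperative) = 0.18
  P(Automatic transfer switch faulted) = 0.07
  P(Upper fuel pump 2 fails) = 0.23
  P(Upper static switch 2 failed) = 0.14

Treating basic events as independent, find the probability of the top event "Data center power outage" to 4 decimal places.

0.5674

P(Bus A lost) [OR] = 1 − (1−0.22) × (1−0.20) = 0.376000
P(Utility feed fails) [OR] = 1 − (1−0.376000) × (1−0.42) × (1−0.09) = 0.670653
P(UPS chain down) [AND] = 0.18 × 0.670653 × 0.36 = 0.043458
P(Bus B down) [AND] = 0.29 × 0.36 = 0.104400
P(Distribution tier lost) [OR] = 1 − (1−0.043458) × (1−0.104400) × (1−0.18) = 0.297523
P(Data center power outage) [OR] = 1 − (1−0.297523) × (1−0.07) × (1−0.23) × (1−0.14) = 0.567382
Rounded to 4 decimal places: P(Data center power outage) ≈ 0.5674.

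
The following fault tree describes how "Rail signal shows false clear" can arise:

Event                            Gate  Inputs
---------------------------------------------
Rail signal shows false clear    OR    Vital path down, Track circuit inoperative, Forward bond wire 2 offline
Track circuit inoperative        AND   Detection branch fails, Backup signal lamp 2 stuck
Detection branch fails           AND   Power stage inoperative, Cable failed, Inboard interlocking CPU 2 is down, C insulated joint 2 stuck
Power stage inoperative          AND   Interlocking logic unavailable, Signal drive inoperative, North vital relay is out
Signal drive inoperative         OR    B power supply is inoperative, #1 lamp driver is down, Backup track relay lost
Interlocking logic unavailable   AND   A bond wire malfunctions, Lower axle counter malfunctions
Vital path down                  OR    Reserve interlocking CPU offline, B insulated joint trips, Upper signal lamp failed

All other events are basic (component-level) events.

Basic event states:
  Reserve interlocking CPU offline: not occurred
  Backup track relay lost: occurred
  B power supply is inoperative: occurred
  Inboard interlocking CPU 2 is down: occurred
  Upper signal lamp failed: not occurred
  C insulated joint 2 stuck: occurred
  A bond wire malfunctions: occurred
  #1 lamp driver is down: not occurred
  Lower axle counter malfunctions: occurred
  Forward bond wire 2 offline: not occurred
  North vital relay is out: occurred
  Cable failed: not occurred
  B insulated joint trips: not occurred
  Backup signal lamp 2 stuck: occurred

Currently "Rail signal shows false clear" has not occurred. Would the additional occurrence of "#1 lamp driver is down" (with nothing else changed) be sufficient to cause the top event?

No

Counterfactual: set "#1 lamp driver is down" to occurred.
Vital path down [OR]: Reserve interlocking CPU offline=not, B insulated joint trips=not, Upper signal lamp failed=not → no input occurs → does not occur.
Interlocking logic unavailable [AND]: A bond wire malfunctions=occurs, Lower axle counter malfunctions=occurs → all inputs occur → occurs.
Signal drive inoperative [OR]: B power supply is inoperative=occurs, #1 lamp driver is down=occurs, Backup track relay lost=occurs → at least one input occurs → occurs.
Power stage inoperative [AND]: Interlocking logic unavailable=occurs, Signal drive inoperative=occurs, North vital relay is out=occurs → all inputs occur → occurs.
Detection branch fails [AND]: Power stage inoperative=occurs, Cable failed=not, Inboard interlocking CPU 2 is down=occurs, C insulated joint 2 stuck=occurs → not all inputs occur → does not occur.
Track circuit inoperative [AND]: Detection branch fails=not, Backup signal lamp 2 stuck=occurs → not all inputs occur → does not occur.
Rail signal shows false clear [OR]: Vital path down=not, Track circuit inoperative=not, Forward bond wire 2 offline=not → no input occurs → does not occur.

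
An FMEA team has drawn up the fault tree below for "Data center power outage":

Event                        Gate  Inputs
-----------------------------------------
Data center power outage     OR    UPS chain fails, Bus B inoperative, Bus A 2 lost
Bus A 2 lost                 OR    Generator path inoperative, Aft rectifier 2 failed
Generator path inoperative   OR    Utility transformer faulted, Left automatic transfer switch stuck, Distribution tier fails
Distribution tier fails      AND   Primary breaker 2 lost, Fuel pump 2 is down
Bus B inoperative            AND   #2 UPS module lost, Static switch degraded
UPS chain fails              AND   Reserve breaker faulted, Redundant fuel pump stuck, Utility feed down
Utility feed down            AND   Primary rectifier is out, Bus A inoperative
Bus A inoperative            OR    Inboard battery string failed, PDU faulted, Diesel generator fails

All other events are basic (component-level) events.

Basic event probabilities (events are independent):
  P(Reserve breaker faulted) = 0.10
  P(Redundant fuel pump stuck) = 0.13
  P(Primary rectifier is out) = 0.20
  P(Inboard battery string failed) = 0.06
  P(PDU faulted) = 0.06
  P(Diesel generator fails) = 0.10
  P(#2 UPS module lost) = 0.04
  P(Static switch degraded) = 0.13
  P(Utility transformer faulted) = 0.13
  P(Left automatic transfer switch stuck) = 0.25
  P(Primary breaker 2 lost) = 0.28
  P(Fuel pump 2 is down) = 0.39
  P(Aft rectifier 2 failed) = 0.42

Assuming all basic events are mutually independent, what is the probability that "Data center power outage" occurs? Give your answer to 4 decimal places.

0.6648

P(Bus A inoperative) [OR] = 1 − (1−0.06) × (1−0.06) × (1−0.10) = 0.204760
P(Utility feed down) [AND] = 0.20 × 0.204760 = 0.040952
P(UPS chain fails) [AND] = 0.10 × 0.13 × 0.040952 = 0.000532
P(Bus B inoperative) [AND] = 0.04 × 0.13 = 0.005200
P(Distribution tier fails) [AND] = 0.28 × 0.39 = 0.109200
P(Generator path inoperative) [OR] = 1 − (1−0.13) × (1−0.25) × (1−0.109200) = 0.418753
P(Bus A 2 lost) [OR] = 1 − (1−0.418753) × (1−0.42) = 0.662877
P(Data center power outage) [OR] = 1 − (1−0.000532) × (1−0.005200) × (1−0.662877) = 0.664808
Rounded to 4 decimal places: P(Data center power outage) ≈ 0.6648.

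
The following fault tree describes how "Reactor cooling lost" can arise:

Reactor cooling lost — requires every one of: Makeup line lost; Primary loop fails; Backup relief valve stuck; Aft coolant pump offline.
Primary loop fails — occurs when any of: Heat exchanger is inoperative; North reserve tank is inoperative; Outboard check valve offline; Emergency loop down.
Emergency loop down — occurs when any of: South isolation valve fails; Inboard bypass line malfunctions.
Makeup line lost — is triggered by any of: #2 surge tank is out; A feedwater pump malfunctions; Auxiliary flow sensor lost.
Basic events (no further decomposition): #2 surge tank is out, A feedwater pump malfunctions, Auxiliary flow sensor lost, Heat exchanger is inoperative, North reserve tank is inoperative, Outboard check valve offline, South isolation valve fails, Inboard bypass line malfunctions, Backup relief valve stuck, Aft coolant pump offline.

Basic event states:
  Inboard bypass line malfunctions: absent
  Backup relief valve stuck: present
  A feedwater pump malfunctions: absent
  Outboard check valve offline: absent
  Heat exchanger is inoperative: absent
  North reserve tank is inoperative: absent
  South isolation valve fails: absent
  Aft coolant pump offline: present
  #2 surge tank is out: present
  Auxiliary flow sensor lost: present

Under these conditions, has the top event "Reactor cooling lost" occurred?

Makeup line lost [OR]: #2 surge tank is out=occurs, A feedwater pump malfunctions=not, Auxiliary flow sensor lost=occurs → at least one input occurs → occurs.
Emergency loop down [OR]: South isolation valve fails=not, Inboard bypass line malfunctions=not → no input occurs → does not occur.
Primary loop fails [OR]: Heat exchanger is inoperative=not, North reserve tank is inoperative=not, Outboard check valve offline=not, Emergency loop down=not → no input occurs → does not occur.
Reactor cooling lost [AND]: Makeup line lost=occurs, Primary loop fails=not, Backup relief valve stuck=occurs, Aft coolant pump offline=occurs → not all inputs occur → does not occur.

No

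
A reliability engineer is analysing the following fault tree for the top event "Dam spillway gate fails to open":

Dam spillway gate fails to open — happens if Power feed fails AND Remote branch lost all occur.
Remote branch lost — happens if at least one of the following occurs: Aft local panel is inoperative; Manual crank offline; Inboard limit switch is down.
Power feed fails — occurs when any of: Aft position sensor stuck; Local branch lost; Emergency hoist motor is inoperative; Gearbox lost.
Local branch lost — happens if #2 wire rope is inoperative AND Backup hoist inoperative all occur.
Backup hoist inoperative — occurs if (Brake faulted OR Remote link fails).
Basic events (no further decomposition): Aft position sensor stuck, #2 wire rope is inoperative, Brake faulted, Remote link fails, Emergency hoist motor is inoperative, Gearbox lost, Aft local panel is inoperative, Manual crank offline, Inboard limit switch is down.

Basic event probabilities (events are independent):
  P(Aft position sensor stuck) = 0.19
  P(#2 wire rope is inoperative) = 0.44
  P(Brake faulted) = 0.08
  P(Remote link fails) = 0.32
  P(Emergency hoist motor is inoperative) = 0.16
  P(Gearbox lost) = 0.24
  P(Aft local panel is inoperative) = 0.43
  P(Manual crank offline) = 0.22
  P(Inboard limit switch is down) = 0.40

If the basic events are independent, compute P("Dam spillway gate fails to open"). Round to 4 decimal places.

P(Backup hoist inoperative) [OR] = 1 − (1−0.08) × (1−0.32) = 0.374400
P(Local branch lost) [AND] = 0.44 × 0.374400 = 0.164736
P(Power feed fails) [OR] = 1 − (1−0.19) × (1−0.164736) × (1−0.16) × (1−0.24) = 0.568082
P(Remote branch lost) [OR] = 1 − (1−0.43) × (1−0.22) × (1−0.40) = 0.733240
P(Dam spillway gate fails to open) [AND] = 0.568082 × 0.733240 = 0.416540
Rounded to 4 decimal places: P(Dam spillway gate fails to open) ≈ 0.4165.

0.4165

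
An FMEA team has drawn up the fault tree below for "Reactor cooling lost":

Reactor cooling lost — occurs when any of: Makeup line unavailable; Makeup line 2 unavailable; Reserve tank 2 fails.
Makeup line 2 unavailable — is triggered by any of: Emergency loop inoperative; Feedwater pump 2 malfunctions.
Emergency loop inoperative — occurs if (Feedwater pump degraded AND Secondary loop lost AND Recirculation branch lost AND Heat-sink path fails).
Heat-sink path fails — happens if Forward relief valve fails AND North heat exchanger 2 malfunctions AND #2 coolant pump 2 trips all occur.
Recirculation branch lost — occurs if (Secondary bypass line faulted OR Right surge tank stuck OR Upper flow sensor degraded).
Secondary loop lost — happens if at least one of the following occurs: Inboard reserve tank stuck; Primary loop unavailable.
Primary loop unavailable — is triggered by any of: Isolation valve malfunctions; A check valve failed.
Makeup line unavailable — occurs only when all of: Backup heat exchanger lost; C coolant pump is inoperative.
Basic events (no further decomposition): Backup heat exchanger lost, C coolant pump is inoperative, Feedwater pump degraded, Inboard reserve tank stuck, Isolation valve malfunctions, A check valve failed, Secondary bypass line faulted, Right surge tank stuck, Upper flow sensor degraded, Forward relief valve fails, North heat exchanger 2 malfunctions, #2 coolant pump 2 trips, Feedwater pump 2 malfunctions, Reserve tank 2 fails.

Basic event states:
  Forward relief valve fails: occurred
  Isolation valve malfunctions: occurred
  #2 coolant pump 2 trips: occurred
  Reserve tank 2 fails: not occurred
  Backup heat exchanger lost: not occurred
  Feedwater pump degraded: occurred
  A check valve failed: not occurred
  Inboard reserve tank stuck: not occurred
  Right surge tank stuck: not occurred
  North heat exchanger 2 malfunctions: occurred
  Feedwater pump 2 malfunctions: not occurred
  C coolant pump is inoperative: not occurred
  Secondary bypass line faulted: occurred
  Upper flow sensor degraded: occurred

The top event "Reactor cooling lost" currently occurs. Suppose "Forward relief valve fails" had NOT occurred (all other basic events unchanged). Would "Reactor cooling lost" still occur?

No

Counterfactual: set "Forward relief valve fails" to not occurred.
Makeup line unavailable [AND]: Backup heat exchanger lost=not, C coolant pump is inoperative=not → not all inputs occur → does not occur.
Primary loop unavailable [OR]: Isolation valve malfunctions=occurs, A check valve failed=not → at least one input occurs → occurs.
Secondary loop lost [OR]: Inboard reserve tank stuck=not, Primary loop unavailable=occurs → at least one input occurs → occurs.
Recirculation branch lost [OR]: Secondary bypass line faulted=occurs, Right surge tank stuck=not, Upper flow sensor degraded=occurs → at least one input occurs → occurs.
Heat-sink path fails [AND]: Forward relief valve fails=not, North heat exchanger 2 malfunctions=occurs, #2 coolant pump 2 trips=occurs → not all inputs occur → does not occur.
Emergency loop inoperative [AND]: Feedwater pump degraded=occurs, Secondary loop lost=occurs, Recirculation branch lost=occurs, Heat-sink path fails=not → not all inputs occur → does not occur.
Makeup line 2 unavailable [OR]: Emergency loop inoperative=not, Feedwater pump 2 malfunctions=not → no input occurs → does not occur.
Reactor cooling lost [OR]: Makeup line unavailable=not, Makeup line 2 unavailable=not, Reserve tank 2 fails=not → no input occurs → does not occur.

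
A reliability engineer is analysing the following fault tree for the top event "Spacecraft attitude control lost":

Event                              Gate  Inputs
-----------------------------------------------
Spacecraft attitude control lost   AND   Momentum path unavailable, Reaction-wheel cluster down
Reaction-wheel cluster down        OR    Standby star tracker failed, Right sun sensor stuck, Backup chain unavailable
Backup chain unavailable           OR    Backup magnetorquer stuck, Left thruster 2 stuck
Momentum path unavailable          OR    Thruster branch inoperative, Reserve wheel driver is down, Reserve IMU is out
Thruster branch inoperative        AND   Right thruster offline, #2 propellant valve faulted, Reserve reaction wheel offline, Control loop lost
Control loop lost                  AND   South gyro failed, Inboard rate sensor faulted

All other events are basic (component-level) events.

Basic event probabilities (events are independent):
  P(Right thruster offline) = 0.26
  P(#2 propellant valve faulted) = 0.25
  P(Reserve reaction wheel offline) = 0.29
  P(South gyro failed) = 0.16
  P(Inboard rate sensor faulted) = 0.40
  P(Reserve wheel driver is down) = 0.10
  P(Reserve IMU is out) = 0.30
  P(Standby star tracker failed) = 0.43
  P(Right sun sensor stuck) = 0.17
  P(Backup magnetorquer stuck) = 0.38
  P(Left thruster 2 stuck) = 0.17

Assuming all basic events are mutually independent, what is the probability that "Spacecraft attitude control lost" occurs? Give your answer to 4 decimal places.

P(Control loop lost) [AND] = 0.16 × 0.40 = 0.064000
P(Thruster branch inoperative) [AND] = 0.26 × 0.25 × 0.29 × 0.064000 = 0.001206
P(Momentum path unavailable) [OR] = 1 − (1−0.001206) × (1−0.10) × (1−0.30) = 0.370760
P(Backup chain unavailable) [OR] = 1 − (1−0.38) × (1−0.17) = 0.485400
P(Reaction-wheel cluster down) [OR] = 1 − (1−0.43) × (1−0.17) × (1−0.485400) = 0.756543
P(Spacecraft attitude control lost) [AND] = 0.370760 × 0.756543 = 0.280496
Rounded to 4 decimal places: P(Spacecraft attitude control lost) ≈ 0.2805.

0.2805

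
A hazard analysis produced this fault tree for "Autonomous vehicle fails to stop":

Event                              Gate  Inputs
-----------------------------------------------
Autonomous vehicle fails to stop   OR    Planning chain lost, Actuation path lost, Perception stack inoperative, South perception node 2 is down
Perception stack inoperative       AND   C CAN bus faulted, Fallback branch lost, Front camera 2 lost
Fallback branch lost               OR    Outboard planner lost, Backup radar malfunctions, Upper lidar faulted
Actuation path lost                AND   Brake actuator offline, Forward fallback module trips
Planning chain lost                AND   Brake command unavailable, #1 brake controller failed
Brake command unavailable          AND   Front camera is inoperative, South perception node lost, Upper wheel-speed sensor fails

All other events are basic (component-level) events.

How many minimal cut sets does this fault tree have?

Brake command unavailable [AND]: one cut set from each child combined → 1 × 1 × 1 = 1 cut set(s).
Planning chain lost [AND]: one cut set from each child combined → 1 × 1 = 1 cut set(s).
Actuation path lost [AND]: one cut set from each child combined → 1 × 1 = 1 cut set(s).
Fallback branch lost [OR]: union of children's cut sets → 3 cut set(s).
Perception stack inoperative [AND]: one cut set from each child combined → 1 × 3 × 1 = 3 cut set(s).
Autonomous vehicle fails to stop [OR]: union of children's cut sets → 6 cut set(s).
Minimal cut sets: {#1 brake controller failed, Front camera is inoperative, South perception node lost, Upper wheel-speed sensor fails}; {Brake actuator offline, Forward fallback module trips}; {C CAN bus faulted, Front camera 2 lost, Outboard planner lost}; {Backup radar malfunctions, C CAN bus faulted, Front camera 2 lost}; {C CAN bus faulted, Front camera 2 lost, Upper lidar faulted}; {South perception node 2 is down}.

6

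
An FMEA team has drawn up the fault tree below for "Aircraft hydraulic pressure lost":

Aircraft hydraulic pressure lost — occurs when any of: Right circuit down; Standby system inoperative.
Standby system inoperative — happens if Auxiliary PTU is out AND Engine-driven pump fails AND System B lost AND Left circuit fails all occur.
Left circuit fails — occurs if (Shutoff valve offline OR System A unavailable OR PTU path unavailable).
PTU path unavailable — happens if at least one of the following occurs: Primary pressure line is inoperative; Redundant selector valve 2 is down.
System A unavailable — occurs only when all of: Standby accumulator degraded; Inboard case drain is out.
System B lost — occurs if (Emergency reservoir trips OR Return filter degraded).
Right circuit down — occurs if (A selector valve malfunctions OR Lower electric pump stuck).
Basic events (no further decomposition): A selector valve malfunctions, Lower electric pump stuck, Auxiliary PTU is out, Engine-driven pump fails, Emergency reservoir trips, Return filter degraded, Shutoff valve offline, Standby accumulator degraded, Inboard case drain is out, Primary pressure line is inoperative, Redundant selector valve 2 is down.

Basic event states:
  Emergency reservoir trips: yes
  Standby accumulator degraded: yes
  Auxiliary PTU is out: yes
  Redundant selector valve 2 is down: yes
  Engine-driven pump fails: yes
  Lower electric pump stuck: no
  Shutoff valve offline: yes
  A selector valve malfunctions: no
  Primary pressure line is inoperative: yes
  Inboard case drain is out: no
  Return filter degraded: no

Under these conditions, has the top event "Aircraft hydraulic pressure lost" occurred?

Right circuit down [OR]: A selector valve malfunctions=not, Lower electric pump stuck=not → no input occurs → does not occur.
System B lost [OR]: Emergency reservoir trips=occurs, Return filter degraded=not → at least one input occurs → occurs.
System A unavailable [AND]: Standby accumulator degraded=occurs, Inboard case drain is out=not → not all inputs occur → does not occur.
PTU path unavailable [OR]: Primary pressure line is inoperative=occurs, Redundant selector valve 2 is down=occurs → at least one input occurs → occurs.
Left circuit fails [OR]: Shutoff valve offline=occurs, System A unavailable=not, PTU path unavailable=occurs → at least one input occurs → occurs.
Standby system inoperative [AND]: Auxiliary PTU is out=occurs, Engine-driven pump fails=occurs, System B lost=occurs, Left circuit fails=occurs → all inputs occur → occurs.
Aircraft hydraulic pressure lost [OR]: Right circuit down=not, Standby system inoperative=occurs → at least one input occurs → occurs.

Yes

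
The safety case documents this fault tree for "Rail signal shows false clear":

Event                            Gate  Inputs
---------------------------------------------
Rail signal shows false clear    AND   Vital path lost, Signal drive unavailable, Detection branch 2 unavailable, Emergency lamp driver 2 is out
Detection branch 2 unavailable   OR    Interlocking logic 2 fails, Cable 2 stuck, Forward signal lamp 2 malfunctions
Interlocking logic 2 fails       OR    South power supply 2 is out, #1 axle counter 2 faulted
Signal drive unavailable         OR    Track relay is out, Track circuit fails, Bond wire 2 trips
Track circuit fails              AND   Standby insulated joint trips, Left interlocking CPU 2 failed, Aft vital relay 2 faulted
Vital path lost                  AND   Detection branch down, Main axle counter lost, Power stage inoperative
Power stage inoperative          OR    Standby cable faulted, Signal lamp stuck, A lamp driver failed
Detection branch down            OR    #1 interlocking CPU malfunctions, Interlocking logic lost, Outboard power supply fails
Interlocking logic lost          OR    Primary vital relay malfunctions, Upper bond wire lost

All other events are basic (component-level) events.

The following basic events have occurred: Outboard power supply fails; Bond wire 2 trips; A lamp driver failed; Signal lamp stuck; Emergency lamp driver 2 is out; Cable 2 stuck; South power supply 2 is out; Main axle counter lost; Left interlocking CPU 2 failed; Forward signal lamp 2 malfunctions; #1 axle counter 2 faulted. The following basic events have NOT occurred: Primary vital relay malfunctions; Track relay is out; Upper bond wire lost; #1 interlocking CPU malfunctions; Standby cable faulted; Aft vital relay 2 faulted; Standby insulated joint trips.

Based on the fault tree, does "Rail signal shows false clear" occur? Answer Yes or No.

Interlocking logic lost [OR]: Primary vital relay malfunctions=not, Upper bond wire lost=not → no input occurs → does not occur.
Detection branch down [OR]: #1 interlocking CPU malfunctions=not, Interlocking logic lost=not, Outboard power supply fails=occurs → at least one input occurs → occurs.
Power stage inoperative [OR]: Standby cable faulted=not, Signal lamp stuck=occurs, A lamp driver failed=occurs → at least one input occurs → occurs.
Vital path lost [AND]: Detection branch down=occurs, Main axle counter lost=occurs, Power stage inoperative=occurs → all inputs occur → occurs.
Track circuit fails [AND]: Standby insulated joint trips=not, Left interlocking CPU 2 failed=occurs, Aft vital relay 2 faulted=not → not all inputs occur → does not occur.
Signal drive unavailable [OR]: Track relay is out=not, Track circuit fails=not, Bond wire 2 trips=occurs → at least one input occurs → occurs.
Interlocking logic 2 fails [OR]: South power supply 2 is out=occurs, #1 axle counter 2 faulted=occurs → at least one input occurs → occurs.
Detection branch 2 unavailable [OR]: Interlocking logic 2 fails=occurs, Cable 2 stuck=occurs, Forward signal lamp 2 malfunctions=occurs → at least one input occurs → occurs.
Rail signal shows false clear [AND]: Vital path lost=occurs, Signal drive unavailable=occurs, Detection branch 2 unavailable=occurs, Emergency lamp driver 2 is out=occurs → all inputs occur → occurs.

Yes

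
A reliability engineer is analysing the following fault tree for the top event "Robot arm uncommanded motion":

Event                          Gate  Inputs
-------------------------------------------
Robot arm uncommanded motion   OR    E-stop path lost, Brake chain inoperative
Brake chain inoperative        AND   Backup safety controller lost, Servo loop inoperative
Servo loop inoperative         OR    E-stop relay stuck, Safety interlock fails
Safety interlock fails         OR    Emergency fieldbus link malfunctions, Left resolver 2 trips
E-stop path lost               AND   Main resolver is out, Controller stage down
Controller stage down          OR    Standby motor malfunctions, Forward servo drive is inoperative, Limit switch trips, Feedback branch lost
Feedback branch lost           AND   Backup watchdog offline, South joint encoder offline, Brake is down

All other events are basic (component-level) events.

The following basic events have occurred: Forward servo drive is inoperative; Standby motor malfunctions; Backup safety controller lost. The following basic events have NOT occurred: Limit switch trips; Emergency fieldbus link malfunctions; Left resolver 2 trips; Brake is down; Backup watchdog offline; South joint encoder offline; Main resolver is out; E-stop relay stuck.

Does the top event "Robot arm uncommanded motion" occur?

Feedback branch lost [AND]: Backup watchdog offline=not, South joint encoder offline=not, Brake is down=not → not all inputs occur → does not occur.
Controller stage down [OR]: Standby motor malfunctions=occurs, Forward servo drive is inoperative=occurs, Limit switch trips=not, Feedback branch lost=not → at least one input occurs → occurs.
E-stop path lost [AND]: Main resolver is out=not, Controller stage down=occurs → not all inputs occur → does not occur.
Safety interlock fails [OR]: Emergency fieldbus link malfunctions=not, Left resolver 2 trips=not → no input occurs → does not occur.
Servo loop inoperative [OR]: E-stop relay stuck=not, Safety interlock fails=not → no input occurs → does not occur.
Brake chain inoperative [AND]: Backup safety controller lost=occurs, Servo loop inoperative=not → not all inputs occur → does not occur.
Robot arm uncommanded motion [OR]: E-stop path lost=not, Brake chain inoperative=not → no input occurs → does not occur.

No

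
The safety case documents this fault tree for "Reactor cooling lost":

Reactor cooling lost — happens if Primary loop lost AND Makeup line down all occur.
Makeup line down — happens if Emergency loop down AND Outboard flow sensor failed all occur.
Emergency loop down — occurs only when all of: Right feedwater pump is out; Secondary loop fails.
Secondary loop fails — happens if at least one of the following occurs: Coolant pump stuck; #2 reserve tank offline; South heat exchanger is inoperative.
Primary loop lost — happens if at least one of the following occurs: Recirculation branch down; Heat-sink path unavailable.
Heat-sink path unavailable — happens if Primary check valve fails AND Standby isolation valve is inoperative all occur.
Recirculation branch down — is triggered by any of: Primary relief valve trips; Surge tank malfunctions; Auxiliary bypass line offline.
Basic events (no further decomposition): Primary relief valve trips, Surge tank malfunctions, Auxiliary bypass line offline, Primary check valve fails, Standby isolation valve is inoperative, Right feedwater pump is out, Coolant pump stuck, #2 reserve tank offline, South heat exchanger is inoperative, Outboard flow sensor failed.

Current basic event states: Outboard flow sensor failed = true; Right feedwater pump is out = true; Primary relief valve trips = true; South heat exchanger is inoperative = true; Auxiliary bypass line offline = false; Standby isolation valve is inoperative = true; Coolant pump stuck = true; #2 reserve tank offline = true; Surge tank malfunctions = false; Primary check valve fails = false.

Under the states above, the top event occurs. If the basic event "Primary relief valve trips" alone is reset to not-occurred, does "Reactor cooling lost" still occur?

No

Counterfactual: set "Primary relief valve trips" to not occurred.
Recirculation branch down [OR]: Primary relief valve trips=not, Surge tank malfunctions=not, Auxiliary bypass line offline=not → no input occurs → does not occur.
Heat-sink path unavailable [AND]: Primary check valve fails=not, Standby isolation valve is inoperative=occurs → not all inputs occur → does not occur.
Primary loop lost [OR]: Recirculation branch down=not, Heat-sink path unavailable=not → no input occurs → does not occur.
Secondary loop fails [OR]: Coolant pump stuck=occurs, #2 reserve tank offline=occurs, South heat exchanger is inoperative=occurs → at least one input occurs → occurs.
Emergency loop down [AND]: Right feedwater pump is out=occurs, Secondary loop fails=occurs → all inputs occur → occurs.
Makeup line down [AND]: Emergency loop down=occurs, Outboard flow sensor failed=occurs → all inputs occur → occurs.
Reactor cooling lost [AND]: Primary loop lost=not, Makeup line down=occurs → not all inputs occur → does not occur.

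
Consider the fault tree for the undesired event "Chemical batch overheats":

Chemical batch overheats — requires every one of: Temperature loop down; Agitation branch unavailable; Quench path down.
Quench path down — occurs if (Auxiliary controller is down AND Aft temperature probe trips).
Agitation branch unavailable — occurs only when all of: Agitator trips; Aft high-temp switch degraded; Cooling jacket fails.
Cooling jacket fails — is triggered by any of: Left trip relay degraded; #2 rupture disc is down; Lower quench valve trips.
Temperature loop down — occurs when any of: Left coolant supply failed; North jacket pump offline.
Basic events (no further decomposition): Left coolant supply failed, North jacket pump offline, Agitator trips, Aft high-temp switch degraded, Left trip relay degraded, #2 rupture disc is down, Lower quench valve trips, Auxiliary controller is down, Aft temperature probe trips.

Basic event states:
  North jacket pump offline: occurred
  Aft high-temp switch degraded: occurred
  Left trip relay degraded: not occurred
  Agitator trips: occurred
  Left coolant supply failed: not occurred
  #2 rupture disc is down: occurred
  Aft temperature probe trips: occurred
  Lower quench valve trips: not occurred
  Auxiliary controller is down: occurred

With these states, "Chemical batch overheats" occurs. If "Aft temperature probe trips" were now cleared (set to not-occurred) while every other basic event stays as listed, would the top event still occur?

No

Counterfactual: set "Aft temperature probe trips" to not occurred.
Temperature loop down [OR]: Left coolant supply failed=not, North jacket pump offline=occurs → at least one input occurs → occurs.
Cooling jacket fails [OR]: Left trip relay degraded=not, #2 rupture disc is down=occurs, Lower quench valve trips=not → at least one input occurs → occurs.
Agitation branch unavailable [AND]: Agitator trips=occurs, Aft high-temp switch degraded=occurs, Cooling jacket fails=occurs → all inputs occur → occurs.
Quench path down [AND]: Auxiliary controller is down=occurs, Aft temperature probe trips=not → not all inputs occur → does not occur.
Chemical batch overheats [AND]: Temperature loop down=occurs, Agitation branch unavailable=occurs, Quench path down=not → not all inputs occur → does not occur.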